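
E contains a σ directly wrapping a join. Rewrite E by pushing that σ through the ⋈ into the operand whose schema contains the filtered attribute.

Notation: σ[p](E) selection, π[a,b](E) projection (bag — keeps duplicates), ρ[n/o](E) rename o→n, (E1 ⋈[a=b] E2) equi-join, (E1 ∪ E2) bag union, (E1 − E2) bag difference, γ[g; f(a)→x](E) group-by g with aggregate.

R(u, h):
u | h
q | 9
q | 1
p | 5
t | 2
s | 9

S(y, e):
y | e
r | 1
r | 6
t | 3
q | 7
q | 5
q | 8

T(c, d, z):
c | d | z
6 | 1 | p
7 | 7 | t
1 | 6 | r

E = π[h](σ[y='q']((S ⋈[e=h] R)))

σ filters on y, owned by the left side.
E' = π[h]((σ[y='q'](S) ⋈[e=h] R))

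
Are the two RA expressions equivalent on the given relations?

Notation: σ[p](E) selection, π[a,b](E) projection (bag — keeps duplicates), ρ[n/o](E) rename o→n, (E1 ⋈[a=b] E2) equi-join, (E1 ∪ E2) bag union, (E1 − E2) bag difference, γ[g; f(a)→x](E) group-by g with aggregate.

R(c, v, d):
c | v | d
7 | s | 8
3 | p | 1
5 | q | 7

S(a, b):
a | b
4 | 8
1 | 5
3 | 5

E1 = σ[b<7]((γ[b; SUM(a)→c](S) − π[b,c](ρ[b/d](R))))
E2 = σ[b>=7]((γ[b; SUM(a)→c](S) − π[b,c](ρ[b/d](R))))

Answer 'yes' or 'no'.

E1 per-node cardinality:
  S → 3
  γ[b; SUM(a)→c](S) → 2
  R → 3
  ρ[b/d](R) → 3
  π[b,c](ρ[b/d](R)) → 3
  (γ[b; SUM(a)→c](S) − π[b,c](ρ[b/d](R))) → 2
  σ[b<7]((γ[b; SUM(a)→c](S) − π[b,c](ρ[b/d](R)))) → 1
E2 per-node cardinality:
  S → 3
  γ[b; SUM(a)→c](S) → 2
  R → 3
  ρ[b/d](R) → 3
  π[b,c](ρ[b/d](R)) → 3
  (γ[b; SUM(a)→c](S) − π[b,c](ρ[b/d](R))) → 2
  σ[b>=7]((γ[b; SUM(a)→c](S) − π[b,c](ρ[b/d](R)))) → 1

E1 result:
b | c
5 | 4
E2 result:
b | c
8 | 4
Witness: (5, 4) appears 1× in E1 but 0× in E2.

no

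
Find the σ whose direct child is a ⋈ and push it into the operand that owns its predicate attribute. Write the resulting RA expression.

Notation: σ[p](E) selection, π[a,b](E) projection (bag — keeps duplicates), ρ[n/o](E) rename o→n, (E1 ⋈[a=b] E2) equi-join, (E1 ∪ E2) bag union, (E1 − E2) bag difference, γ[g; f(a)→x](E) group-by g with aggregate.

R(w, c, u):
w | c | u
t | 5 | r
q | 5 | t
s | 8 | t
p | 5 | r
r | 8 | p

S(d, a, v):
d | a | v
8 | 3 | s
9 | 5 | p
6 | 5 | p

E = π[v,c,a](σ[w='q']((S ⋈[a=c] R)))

σ filters on w, owned by the right side.
E' = π[v,c,a]((S ⋈[a=c] σ[w='q'](R)))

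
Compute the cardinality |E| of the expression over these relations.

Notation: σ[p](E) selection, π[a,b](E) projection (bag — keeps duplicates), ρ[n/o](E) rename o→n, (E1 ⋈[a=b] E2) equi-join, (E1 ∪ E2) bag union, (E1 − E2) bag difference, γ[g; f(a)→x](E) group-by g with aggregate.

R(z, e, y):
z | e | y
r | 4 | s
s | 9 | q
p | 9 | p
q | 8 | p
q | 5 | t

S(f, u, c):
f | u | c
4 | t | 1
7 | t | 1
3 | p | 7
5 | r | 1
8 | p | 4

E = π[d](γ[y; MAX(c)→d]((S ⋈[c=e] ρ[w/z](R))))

Stepwise |·|:
  S → 5
  R → 5
  ρ[w/z](R) → 5
  (S ⋈[c=e] ρ[w/z](R)) → 1
  γ[y; MAX(c)→d]((S ⋈[c=e] ρ[w/z](R))) → 1
  π[d](γ[y; MAX(c)→d]((S ⋈[c=e] ρ[w/z](R)))) → 1

|E| = 1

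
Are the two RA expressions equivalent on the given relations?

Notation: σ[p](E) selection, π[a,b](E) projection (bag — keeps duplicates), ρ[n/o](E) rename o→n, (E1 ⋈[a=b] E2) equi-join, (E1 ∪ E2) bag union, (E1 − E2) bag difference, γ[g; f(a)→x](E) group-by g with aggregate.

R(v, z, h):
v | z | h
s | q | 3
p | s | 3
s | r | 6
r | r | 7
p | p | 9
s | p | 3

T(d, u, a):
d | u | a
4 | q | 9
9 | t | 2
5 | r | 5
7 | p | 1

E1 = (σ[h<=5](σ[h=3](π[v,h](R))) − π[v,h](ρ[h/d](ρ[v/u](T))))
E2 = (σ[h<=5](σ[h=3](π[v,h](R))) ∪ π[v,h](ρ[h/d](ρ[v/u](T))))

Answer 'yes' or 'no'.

E1 row counts bottom-up:
  R → 6
  π[v,h](R) → 6
  σ[h=3](π[v,h](R)) → 3
  σ[h<=5](σ[h=3](π[v,h](R))) → 3
  T → 4
  ρ[v/u](T) → 4
  ρ[h/d](ρ[v/u](T)) → 4
  π[v,h](ρ[h/d](ρ[v/u](T))) → 4
  (σ[h<=5](σ[h=3](π[v,h](R))) − π[v,h](ρ[h/d](ρ[v/u](T)))) → 3
E2 row counts bottom-up:
  R → 6
  π[v,h](R) → 6
  σ[h=3](π[v,h](R)) → 3
  σ[h<=5](σ[h=3](π[v,h](R))) → 3
  T → 4
  ρ[v/u](T) → 4
  ρ[h/d](ρ[v/u](T)) → 4
  π[v,h](ρ[h/d](ρ[v/u](T))) → 4
  (σ[h<=5](σ[h=3](π[v,h](R))) ∪ π[v,h](ρ[h/d](ρ[v/u](T)))) → 7

E1 result:
v | h
p | 3
s | 3
s | 3
E2 result:
v | h
p | 3
p | 7
q | 4
r | 5
s | 3
s | 3
t | 9
Witness: ('q', 4) appears 0× in E1 but 1× in E2.

no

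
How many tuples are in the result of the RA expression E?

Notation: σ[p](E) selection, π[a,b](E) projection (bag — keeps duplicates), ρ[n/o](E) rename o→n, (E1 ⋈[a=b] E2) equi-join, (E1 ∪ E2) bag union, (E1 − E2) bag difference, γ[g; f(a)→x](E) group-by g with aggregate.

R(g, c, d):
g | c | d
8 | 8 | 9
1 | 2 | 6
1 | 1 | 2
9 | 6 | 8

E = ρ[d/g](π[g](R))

Stepwise |·|:
  R → 4
  π[g](R) → 4
  ρ[d/g](π[g](R)) → 4

|E| = 4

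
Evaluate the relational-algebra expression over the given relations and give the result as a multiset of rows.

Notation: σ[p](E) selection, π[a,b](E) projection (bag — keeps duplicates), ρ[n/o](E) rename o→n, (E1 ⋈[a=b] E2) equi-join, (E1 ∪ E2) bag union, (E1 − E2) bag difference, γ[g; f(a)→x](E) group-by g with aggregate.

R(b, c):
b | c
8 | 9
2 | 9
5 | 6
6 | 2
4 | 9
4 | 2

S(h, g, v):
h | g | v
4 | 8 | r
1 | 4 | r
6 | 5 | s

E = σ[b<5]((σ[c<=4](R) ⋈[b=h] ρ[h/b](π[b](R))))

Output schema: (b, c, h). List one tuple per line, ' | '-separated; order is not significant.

Per-node cardinality:
  R → 6
  σ[c<=4](R) → 2
  R → 6
  π[b](R) → 6
  ρ[h/b](π[b](R)) → 6
  (σ[c<=4](R) ⋈[b=h] ρ[h/b](π[b](R))) → 3
  σ[b<5]((σ[c<=4](R) ⋈[b=h] ρ[h/b](π[b](R)))) → 2

== RESULT ==
b | c | h
4 | 2 | 4
4 | 2 | 4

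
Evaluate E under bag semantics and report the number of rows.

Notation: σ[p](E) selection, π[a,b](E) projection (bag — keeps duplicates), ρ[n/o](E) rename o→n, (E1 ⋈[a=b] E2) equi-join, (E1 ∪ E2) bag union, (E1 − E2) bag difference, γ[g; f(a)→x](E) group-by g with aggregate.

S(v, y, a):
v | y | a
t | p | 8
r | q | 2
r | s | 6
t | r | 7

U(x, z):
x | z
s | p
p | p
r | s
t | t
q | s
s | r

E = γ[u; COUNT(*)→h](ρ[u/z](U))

Stepwise |·|:
  U → 6
  ρ[u/z](U) → 6
  γ[u; COUNT(*)→h](ρ[u/z](U)) → 4

|E| = 4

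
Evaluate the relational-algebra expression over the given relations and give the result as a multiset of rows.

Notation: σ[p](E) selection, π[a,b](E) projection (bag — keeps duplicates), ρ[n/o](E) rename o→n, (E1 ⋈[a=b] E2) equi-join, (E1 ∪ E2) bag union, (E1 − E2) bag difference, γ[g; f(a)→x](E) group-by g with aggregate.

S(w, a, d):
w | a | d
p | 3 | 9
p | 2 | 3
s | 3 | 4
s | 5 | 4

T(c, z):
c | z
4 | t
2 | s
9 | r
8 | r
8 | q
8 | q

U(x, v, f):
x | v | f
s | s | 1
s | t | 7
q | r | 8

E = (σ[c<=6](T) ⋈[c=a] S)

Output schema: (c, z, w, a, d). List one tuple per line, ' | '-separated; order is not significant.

Row counts bottom-up:
  T → 6
  σ[c<=6](T) → 2
  S → 4
  (σ[c<=6](T) ⋈[c=a] S) → 1

== RESULT ==
c | z | w | a | d
2 | s | p | 2 | 3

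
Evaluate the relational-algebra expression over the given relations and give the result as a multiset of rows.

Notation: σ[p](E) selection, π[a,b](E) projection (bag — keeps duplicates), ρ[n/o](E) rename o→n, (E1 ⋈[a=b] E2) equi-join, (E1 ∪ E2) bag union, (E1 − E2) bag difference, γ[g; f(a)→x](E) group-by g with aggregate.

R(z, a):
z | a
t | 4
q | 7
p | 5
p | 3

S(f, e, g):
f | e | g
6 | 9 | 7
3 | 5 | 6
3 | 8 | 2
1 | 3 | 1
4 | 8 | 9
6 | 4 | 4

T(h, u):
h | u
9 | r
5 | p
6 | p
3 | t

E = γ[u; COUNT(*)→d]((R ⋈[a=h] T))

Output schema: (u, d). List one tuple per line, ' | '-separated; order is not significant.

Stepwise |·|:
  R → 4
  T → 4
  (R ⋈[a=h] T) → 2
  γ[u; COUNT(*)→d]((R ⋈[a=h] T)) → 2

== RESULT ==
u | d
p | 1
t | 1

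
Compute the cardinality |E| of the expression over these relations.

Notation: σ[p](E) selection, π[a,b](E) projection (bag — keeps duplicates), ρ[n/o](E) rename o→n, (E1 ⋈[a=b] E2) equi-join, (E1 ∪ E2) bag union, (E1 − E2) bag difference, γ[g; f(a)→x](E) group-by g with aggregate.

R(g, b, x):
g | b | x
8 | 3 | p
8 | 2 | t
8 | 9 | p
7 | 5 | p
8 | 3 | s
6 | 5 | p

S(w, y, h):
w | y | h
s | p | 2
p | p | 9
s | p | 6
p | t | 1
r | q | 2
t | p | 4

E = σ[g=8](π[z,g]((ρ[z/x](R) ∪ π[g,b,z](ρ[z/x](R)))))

Stepwise |·|:
  R → 6
  ρ[z/x](R) → 6
  R → 6
  ρ[z/x](R) → 6
  π[g,b,z](ρ[z/x](R)) → 6
  (ρ[z/x](R) ∪ π[g,b,z](ρ[z/x](R))) → 12
  π[z,g]((ρ[z/x](R) ∪ π[g,b,z](ρ[z/x](R)))) → 12
  σ[g=8](π[z,g]((ρ[z/x](R) ∪ π[g,b,z](ρ[z/x](R))))) → 8

|E| = 8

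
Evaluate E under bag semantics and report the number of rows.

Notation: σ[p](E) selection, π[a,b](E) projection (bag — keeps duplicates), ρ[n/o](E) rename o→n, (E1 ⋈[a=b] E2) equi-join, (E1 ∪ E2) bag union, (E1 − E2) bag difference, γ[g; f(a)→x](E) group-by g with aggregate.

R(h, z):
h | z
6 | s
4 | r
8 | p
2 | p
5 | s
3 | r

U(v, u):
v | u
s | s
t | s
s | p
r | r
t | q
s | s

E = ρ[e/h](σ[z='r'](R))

Stepwise |·|:
  R → 6
  σ[z='r'](R) → 2
  ρ[e/h](σ[z='r'](R)) → 2

|E| = 2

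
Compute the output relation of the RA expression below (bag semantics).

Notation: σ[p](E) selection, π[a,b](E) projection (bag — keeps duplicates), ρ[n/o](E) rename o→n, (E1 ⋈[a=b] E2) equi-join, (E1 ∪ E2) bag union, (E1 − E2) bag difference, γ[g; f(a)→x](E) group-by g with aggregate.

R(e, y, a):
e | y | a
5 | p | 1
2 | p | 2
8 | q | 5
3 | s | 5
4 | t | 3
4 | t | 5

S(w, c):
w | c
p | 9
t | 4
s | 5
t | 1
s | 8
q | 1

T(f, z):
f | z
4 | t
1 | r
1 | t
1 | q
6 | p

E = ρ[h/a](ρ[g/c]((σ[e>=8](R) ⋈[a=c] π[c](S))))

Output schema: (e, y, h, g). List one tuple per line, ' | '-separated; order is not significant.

Per-node cardinality:
  R → 6
  σ[e>=8](R) → 1
  S → 6
  π[c](S) → 6
  (σ[e>=8](R) ⋈[a=c] π[c](S)) → 1
  ρ[g/c]((σ[e>=8](R) ⋈[a=c] π[c](S))) → 1
  ρ[h/a](ρ[g/c]((σ[e>=8](R) ⋈[a=c] π[c](S)))) → 1

== RESULT ==
e | y | h | g
8 | q | 5 | 5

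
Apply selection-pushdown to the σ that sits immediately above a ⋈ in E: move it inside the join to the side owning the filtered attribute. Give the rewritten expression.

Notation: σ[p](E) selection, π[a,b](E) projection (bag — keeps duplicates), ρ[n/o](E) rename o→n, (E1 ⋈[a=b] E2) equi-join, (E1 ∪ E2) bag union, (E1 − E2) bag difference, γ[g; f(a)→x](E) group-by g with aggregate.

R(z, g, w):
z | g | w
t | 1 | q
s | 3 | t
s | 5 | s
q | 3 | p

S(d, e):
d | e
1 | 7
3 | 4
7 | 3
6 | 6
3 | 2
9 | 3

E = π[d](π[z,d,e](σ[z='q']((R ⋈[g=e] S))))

σ filters on z, owned by the left side.
E' = π[d](π[z,d,e]((σ[z='q'](R) ⋈[g=e] S)))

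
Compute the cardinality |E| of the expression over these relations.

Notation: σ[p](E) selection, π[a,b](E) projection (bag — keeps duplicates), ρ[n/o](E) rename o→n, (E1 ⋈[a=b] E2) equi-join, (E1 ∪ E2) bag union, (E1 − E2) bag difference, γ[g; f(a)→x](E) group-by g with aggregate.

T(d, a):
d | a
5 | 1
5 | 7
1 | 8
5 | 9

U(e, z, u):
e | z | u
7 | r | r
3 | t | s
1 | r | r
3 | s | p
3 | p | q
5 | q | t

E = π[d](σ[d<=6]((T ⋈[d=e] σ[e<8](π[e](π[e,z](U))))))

Per-node cardinality:
  T → 4
  U → 6
  π[e,z](U) → 6
  π[e](π[e,z](U)) → 6
  σ[e<8](π[e](π[e,z](U))) → 6
  (T ⋈[d=e] σ[e<8](π[e](π[e,z](U)))) → 4
  σ[d<=6]((T ⋈[d=e] σ[e<8](π[e](π[e,z](U))))) → 4
  π[d](σ[d<=6]((T ⋈[d=e] σ[e<8](π[e](π[e,z](U)))))) → 4

|E| = 4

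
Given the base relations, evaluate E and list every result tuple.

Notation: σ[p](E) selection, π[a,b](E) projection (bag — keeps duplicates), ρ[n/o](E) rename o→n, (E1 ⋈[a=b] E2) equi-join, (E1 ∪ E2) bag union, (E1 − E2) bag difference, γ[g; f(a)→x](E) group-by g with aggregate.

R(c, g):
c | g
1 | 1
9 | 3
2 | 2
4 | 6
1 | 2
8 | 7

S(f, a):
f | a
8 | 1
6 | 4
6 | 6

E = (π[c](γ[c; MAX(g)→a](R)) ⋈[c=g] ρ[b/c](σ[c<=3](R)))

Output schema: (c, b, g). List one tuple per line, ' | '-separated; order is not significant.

Per-node cardinality:
  R → 6
  γ[c; MAX(g)→a](R) → 5
  π[c](γ[c; MAX(g)→a](R)) → 5
  R → 6
  σ[c<=3](R) → 3
  ρ[b/c](σ[c<=3](R)) → 3
  (π[c](γ[c; MAX(g)→a](R)) ⋈[c=g] ρ[b/c](σ[c<=3](R))) → 3

== RESULT ==
c | b | g
1 | 1 | 1
2 | 1 | 2
2 | 2 | 2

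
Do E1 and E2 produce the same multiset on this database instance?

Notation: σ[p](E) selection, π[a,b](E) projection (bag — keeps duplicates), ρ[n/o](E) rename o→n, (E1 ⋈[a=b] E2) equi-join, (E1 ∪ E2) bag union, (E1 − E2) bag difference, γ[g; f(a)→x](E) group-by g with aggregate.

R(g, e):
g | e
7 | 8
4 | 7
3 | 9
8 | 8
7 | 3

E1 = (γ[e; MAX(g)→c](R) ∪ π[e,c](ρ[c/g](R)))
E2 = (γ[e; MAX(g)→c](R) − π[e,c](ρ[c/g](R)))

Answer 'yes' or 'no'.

E1 per-node cardinality:
  R → 5
  γ[e; MAX(g)→c](R) → 4
  R → 5
  ρ[c/g](R) → 5
  π[e,c](ρ[c/g](R)) → 5
  (γ[e; MAX(g)→c](R) ∪ π[e,c](ρ[c/g](R))) → 9
E2 per-node cardinality:
  R → 5
  γ[e; MAX(g)→c](R) → 4
  R → 5
  ρ[c/g](R) → 5
  π[e,c](ρ[c/g](R)) → 5
  (γ[e; MAX(g)→c](R) − π[e,c](ρ[c/g](R))) → 0

E1 result:
e | c
3 | 7
3 | 7
7 | 4
7 | 4
8 | 7
8 | 8
8 | 8
9 | 3
9 | 3
E2 result:
e | c
(0 rows)
Witness: (8, 8) appears 2× in E1 but 0× in E2.

no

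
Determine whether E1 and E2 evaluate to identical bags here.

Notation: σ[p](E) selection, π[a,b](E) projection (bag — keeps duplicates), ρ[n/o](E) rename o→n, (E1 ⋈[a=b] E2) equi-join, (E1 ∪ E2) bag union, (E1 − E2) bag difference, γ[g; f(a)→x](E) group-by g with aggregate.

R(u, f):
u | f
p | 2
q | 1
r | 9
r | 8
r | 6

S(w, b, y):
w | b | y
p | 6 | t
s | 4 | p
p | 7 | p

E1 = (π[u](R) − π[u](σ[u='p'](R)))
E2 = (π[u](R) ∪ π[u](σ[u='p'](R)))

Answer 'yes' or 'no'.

E1 row counts bottom-up:
  R → 5
  π[u](R) → 5
  R → 5
  σ[u='p'](R) → 1
  π[u](σ[u='p'](R)) → 1
  (π[u](R) − π[u](σ[u='p'](R))) → 4
E2 row counts bottom-up:
  R → 5
  π[u](R) → 5
  R → 5
  σ[u='p'](R) → 1
  π[u](σ[u='p'](R)) → 1
  (π[u](R) ∪ π[u](σ[u='p'](R))) → 6

E1 result:
u
q
r
r
r
E2 result:
u
p
p
q
r
r
r
Witness: ('p',) appears 0× in E1 but 2× in E2.

no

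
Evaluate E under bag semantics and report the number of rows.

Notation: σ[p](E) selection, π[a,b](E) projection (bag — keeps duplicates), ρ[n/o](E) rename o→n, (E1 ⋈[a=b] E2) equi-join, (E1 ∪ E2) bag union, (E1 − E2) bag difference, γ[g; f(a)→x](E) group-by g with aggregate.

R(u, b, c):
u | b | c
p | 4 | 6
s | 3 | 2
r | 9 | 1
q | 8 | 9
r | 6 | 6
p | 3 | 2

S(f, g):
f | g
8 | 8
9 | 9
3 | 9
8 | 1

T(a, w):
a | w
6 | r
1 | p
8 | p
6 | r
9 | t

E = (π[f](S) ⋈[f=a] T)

Subexpression sizes:
  S → 4
  π[f](S) → 4
  T → 5
  (π[f](S) ⋈[f=a] T) → 3

|E| = 3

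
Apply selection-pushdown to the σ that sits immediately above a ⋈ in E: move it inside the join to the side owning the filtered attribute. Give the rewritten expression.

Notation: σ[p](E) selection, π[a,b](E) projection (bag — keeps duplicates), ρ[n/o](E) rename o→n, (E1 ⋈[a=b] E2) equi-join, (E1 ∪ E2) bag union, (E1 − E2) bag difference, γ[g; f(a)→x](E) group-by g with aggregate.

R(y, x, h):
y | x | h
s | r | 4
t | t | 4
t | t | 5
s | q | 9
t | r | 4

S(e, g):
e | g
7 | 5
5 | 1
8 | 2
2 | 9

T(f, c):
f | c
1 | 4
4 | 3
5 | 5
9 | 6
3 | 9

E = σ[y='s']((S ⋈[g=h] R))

σ filters on y, owned by the right side.
E' = (S ⋈[g=h] σ[y='s'](R))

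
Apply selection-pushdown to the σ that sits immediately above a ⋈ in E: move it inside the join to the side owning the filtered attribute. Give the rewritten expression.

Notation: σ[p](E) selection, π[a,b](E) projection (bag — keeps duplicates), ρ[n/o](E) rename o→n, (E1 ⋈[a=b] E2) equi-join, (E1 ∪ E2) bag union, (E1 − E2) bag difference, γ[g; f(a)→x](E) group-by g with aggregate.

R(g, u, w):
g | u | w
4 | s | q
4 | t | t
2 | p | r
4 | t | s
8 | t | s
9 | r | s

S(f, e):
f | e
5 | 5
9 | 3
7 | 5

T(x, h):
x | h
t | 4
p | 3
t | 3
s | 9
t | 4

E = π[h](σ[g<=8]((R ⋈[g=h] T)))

σ filters on g, owned by the left side.
E' = π[h]((σ[g<=8](R) ⋈[g=h] T))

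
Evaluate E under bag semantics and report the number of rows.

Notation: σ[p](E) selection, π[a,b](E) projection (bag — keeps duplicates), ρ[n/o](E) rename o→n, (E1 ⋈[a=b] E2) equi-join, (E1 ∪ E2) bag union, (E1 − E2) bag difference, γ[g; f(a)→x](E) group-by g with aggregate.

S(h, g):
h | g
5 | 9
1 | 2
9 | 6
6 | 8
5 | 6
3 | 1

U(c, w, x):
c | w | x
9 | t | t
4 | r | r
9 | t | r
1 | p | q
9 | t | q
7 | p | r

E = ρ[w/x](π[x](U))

Per-node cardinality:
  U → 6
  π[x](U) → 6
  ρ[w/x](π[x](U)) → 6

|E| = 6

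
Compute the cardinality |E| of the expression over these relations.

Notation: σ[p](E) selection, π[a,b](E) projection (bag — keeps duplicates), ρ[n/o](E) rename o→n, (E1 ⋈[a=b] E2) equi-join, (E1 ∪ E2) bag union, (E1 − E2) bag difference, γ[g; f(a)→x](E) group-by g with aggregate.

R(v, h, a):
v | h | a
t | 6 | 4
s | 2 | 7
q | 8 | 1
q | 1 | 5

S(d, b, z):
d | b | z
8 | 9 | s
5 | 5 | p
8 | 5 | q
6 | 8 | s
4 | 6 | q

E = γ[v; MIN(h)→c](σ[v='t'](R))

Row counts bottom-up:
  R → 4
  σ[v='t'](R) → 1
  γ[v; MIN(h)→c](σ[v='t'](R)) → 1

|E| = 1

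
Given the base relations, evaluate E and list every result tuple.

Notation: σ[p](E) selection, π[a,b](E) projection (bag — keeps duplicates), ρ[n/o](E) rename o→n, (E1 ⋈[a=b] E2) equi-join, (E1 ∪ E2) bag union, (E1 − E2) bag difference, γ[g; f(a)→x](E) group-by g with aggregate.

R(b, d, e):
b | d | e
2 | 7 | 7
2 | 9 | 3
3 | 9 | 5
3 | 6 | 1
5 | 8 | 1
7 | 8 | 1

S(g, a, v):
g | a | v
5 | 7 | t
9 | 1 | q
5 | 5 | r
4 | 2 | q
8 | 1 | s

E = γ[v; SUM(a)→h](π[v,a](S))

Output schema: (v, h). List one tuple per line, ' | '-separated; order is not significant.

Subexpression sizes:
  S → 5
  π[v,a](S) → 5
  γ[v; SUM(a)→h](π[v,a](S)) → 4

== RESULT ==
v | h
q | 3
r | 5
s | 1
t | 7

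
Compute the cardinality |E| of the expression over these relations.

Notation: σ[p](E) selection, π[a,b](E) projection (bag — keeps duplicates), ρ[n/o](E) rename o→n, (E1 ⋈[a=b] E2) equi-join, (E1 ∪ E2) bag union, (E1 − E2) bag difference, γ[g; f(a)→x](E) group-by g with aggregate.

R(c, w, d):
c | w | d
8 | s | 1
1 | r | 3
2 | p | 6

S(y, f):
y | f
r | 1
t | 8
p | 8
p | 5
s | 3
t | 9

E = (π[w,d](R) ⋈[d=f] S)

Per-node cardinality:
  R → 3
  π[w,d](R) → 3
  S → 6
  (π[w,d](R) ⋈[d=f] S) → 2

|E| = 2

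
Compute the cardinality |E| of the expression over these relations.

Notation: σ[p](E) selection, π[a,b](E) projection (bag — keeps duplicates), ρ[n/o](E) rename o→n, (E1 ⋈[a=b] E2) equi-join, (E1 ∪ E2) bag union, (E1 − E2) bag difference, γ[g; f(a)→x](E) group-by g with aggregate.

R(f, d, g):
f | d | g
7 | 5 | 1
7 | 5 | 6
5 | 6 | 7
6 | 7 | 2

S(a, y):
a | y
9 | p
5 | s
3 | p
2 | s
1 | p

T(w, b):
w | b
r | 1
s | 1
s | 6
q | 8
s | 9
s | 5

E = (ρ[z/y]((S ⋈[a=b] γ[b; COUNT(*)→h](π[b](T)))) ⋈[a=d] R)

Per-node cardinality:
  S → 5
  T → 6
  π[b](T) → 6
  γ[b; COUNT(*)→h](π[b](T)) → 5
  (S ⋈[a=b] γ[b; COUNT(*)→h](π[b](T))) → 3
  ρ[z/y]((S ⋈[a=b] γ[b; COUNT(*)→h](π[b](T)))) → 3
  R → 4
  (ρ[z/y]((S ⋈[a=b] γ[b; COUNT(*)→h](π[b](T)))) ⋈[a=d] R) → 2

|E| = 2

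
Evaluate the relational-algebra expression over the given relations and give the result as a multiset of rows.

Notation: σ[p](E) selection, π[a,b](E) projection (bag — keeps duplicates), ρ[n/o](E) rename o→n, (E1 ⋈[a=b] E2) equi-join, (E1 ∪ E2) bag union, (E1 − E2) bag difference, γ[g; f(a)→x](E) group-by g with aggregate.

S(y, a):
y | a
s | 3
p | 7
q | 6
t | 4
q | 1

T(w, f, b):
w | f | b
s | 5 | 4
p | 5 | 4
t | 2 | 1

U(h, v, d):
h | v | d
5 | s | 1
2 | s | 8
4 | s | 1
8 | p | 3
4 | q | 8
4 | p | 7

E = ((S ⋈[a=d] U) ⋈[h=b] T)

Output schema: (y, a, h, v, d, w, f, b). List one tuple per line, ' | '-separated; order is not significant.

Subexpression sizes:
  S → 5
  U → 6
  (S ⋈[a=d] U) → 4
  T → 3
  ((S ⋈[a=d] U) ⋈[h=b] T) → 4

== RESULT ==
y | a | h | v | d | w | f | b
p | 7 | 4 | p | 7 | p | 5 | 4
p | 7 | 4 | p | 7 | s | 5 | 4
q | 1 | 4 | s | 1 | p | 5 | 4
q | 1 | 4 | s | 1 | s | 5 | 4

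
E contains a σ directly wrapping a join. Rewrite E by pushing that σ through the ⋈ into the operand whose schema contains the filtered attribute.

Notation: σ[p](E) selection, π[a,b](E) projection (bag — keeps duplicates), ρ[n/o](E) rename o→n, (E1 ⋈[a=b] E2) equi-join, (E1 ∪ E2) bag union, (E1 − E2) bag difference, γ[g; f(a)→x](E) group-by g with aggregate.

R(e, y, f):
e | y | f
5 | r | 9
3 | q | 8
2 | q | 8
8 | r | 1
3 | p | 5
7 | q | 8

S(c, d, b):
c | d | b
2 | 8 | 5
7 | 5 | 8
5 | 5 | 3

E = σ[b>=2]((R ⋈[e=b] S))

σ filters on b, owned by the right side.
E' = (R ⋈[e=b] σ[b>=2](S))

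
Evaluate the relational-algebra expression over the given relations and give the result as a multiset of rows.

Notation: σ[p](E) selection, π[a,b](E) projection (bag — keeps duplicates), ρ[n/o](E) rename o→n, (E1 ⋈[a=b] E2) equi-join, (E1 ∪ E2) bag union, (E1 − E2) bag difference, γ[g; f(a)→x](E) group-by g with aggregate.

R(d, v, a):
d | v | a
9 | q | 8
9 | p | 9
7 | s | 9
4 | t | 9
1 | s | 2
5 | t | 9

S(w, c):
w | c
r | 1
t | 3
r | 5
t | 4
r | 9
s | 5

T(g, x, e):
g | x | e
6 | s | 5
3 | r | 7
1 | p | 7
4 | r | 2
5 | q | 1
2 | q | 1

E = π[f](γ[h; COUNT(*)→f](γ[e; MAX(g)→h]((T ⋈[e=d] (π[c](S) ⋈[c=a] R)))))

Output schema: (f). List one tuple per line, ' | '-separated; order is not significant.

Stepwise |·|:
  T → 6
  S → 6
  π[c](S) → 6
  R → 6
  (π[c](S) ⋈[c=a] R) → 4
  (T ⋈[e=d] (π[c](S) ⋈[c=a] R)) → 3
  γ[e; MAX(g)→h]((T ⋈[e=d] (π[c](S) ⋈[c=a] R))) → 2
  γ[h; COUNT(*)→f](γ[e; MAX(g)→h]((T ⋈[e=d] (π[c](S) ⋈[c=a] R)))) → 2
  π[f](γ[h; COUNT(*)→f](γ[e; MAX(g)→h]((T ⋈[e=d] (π[c](S) ⋈[c=a] R))))) → 2

== RESULT ==
f
1
1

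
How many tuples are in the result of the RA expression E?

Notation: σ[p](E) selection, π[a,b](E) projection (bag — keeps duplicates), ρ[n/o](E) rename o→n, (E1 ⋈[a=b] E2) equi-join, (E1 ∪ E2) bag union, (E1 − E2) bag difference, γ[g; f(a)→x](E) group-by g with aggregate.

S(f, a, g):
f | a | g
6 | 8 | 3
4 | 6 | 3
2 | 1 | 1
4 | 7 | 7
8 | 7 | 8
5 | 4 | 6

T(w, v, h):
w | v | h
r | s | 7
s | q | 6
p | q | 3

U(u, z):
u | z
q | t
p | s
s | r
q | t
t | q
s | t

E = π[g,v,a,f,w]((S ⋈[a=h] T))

Row counts bottom-up:
  S → 6
  T → 3
  (S ⋈[a=h] T) → 3
  π[g,v,a,f,w]((S ⋈[a=h] T)) → 3

|E| = 3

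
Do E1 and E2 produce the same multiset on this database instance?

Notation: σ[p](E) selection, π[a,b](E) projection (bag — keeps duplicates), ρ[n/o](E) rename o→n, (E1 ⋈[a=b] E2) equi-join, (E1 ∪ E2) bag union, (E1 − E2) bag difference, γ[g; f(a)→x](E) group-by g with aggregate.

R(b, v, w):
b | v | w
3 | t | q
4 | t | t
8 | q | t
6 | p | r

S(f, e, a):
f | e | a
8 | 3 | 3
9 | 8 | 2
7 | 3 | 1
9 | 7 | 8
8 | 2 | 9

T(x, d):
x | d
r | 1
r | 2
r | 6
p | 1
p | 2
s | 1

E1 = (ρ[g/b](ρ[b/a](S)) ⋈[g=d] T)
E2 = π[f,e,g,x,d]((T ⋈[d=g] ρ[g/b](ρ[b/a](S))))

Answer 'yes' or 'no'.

E1 per-node cardinality:
  S → 5
  ρ[b/a](S) → 5
  ρ[g/b](ρ[b/a](S)) → 5
  T → 6
  (ρ[g/b](ρ[b/a](S)) ⋈[g=d] T) → 5
E2 per-node cardinality:
  T → 6
  S → 5
  ρ[b/a](S) → 5
  ρ[g/b](ρ[b/a](S)) → 5
  (T ⋈[d=g] ρ[g/b](ρ[b/a](S))) → 5
  π[f,e,g,x,d]((T ⋈[d=g] ρ[g/b](ρ[b/a](S)))) → 5

E1 and E2 produce the same multiset:
f | e | g | x | d
7 | 3 | 1 | p | 1
7 | 3 | 1 | r | 1
7 | 3 | 1 | s | 1
9 | 8 | 2 | p | 2
9 | 8 | 2 | r | 2

yes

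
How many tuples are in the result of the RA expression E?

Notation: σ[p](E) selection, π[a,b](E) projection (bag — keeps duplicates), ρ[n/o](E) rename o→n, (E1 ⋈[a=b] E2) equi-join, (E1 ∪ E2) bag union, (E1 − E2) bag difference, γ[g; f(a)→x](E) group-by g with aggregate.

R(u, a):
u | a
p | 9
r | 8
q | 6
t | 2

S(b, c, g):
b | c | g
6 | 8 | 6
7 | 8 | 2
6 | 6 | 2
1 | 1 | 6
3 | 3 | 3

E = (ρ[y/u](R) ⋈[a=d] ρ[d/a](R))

Subexpression sizes:
  R → 4
  ρ[y/u](R) → 4
  R → 4
  ρ[d/a](R) → 4
  (ρ[y/u](R) ⋈[a=d] ρ[d/a](R)) → 4

|E| = 4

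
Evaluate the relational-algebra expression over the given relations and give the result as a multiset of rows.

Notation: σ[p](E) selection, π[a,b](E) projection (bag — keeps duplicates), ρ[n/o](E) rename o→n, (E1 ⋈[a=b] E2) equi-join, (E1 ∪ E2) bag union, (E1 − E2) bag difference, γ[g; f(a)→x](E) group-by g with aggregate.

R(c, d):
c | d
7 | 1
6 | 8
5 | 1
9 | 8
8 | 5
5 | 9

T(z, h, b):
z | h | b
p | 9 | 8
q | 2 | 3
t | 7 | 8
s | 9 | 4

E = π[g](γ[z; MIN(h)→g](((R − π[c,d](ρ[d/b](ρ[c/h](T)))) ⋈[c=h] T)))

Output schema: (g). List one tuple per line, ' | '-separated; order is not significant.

Per-node cardinality:
  R → 6
  T → 4
  ρ[c/h](T) → 4
  ρ[d/b](ρ[c/h](T)) → 4
  π[c,d](ρ[d/b](ρ[c/h](T))) → 4
  (R − π[c,d](ρ[d/b](ρ[c/h](T)))) → 5
  T → 4
  ((R − π[c,d](ρ[d/b](ρ[c/h](T)))) ⋈[c=h] T) → 1
  γ[z; MIN(h)→g](((R − π[c,d](ρ[d/b](ρ[c/h](T)))) ⋈[c=h] T)) → 1
  π[g](γ[z; MIN(h)→g](((R − π[c,d](ρ[d/b](ρ[c/h](T)))) ⋈[c=h] T))) → 1

== RESULT ==
g
7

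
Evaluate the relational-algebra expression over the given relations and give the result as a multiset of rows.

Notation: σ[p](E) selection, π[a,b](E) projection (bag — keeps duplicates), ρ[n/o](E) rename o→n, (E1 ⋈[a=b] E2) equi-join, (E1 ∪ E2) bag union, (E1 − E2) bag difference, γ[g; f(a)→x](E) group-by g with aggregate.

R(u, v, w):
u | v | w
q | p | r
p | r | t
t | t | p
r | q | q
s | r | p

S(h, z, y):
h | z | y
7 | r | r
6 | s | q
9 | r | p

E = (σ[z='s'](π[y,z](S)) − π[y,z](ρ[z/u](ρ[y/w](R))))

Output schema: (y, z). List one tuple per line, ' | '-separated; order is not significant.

Per-node cardinality:
  S → 3
  π[y,z](S) → 3
  σ[z='s'](π[y,z](S)) → 1
  R → 5
  ρ[y/w](R) → 5
  ρ[z/u](ρ[y/w](R)) → 5
  π[y,z](ρ[z/u](ρ[y/w](R))) → 5
  (σ[z='s'](π[y,z](S)) − π[y,z](ρ[z/u](ρ[y/w](R)))) → 1

== RESULT ==
y | z
q | s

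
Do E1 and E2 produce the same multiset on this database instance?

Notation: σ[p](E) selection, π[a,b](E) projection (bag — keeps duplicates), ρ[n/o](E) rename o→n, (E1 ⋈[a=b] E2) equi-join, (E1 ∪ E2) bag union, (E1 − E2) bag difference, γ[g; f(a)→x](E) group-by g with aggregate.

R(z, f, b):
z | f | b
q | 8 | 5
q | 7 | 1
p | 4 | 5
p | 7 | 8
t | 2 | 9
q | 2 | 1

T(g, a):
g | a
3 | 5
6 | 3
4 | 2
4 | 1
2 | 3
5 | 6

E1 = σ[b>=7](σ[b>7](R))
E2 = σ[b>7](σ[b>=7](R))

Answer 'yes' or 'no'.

E1 subexpression sizes:
  R → 6
  σ[b>7](R) → 2
  σ[b>=7](σ[b>7](R)) → 2
E2 subexpression sizes:
  R → 6
  σ[b>=7](R) → 2
  σ[b>7](σ[b>=7](R)) → 2

E1 and E2 produce the same multiset:
z | f | b
p | 7 | 8
t | 2 | 9

yes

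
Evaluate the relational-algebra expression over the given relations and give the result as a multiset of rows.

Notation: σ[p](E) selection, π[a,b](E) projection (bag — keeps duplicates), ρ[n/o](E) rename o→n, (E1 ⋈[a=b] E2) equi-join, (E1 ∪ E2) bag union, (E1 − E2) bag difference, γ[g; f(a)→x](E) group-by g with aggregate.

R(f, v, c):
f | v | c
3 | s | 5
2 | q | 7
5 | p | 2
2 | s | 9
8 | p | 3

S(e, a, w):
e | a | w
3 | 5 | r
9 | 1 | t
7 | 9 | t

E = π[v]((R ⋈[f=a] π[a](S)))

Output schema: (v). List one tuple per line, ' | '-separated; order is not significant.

Stepwise |·|:
  R → 5
  S → 3
  π[a](S) → 3
  (R ⋈[f=a] π[a](S)) → 1
  π[v]((R ⋈[f=a] π[a](S))) → 1

== RESULT ==
v
p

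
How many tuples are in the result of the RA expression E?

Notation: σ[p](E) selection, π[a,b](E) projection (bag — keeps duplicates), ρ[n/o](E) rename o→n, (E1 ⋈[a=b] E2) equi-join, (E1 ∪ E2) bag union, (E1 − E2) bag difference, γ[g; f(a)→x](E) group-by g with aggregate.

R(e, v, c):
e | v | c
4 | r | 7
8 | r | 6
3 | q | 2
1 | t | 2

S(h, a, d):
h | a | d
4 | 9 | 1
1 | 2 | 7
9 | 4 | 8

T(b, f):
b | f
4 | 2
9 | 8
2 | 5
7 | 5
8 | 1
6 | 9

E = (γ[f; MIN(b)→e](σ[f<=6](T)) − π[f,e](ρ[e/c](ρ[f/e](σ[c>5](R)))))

Row counts bottom-up:
  T → 6
  σ[f<=6](T) → 4
  γ[f; MIN(b)→e](σ[f<=6](T)) → 3
  R → 4
  σ[c>5](R) → 2
  ρ[f/e](σ[c>5](R)) → 2
  ρ[e/c](ρ[f/e](σ[c>5](R))) → 2
  π[f,e](ρ[e/c](ρ[f/e](σ[c>5](R)))) → 2
  (γ[f; MIN(b)→e](σ[f<=6](T)) − π[f,e](ρ[e/c](ρ[f/e](σ[c>5](R))))) → 3

|E| = 3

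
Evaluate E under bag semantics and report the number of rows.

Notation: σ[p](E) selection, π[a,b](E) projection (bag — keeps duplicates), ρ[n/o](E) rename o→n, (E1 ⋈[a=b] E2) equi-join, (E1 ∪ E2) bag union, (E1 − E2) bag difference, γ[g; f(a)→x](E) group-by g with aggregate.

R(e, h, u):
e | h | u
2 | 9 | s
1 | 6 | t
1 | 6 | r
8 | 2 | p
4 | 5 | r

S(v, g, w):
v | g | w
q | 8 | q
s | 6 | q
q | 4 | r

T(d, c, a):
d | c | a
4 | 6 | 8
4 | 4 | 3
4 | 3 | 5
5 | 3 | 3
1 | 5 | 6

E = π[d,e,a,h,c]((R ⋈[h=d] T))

Stepwise |·|:
  R → 5
  T → 5
  (R ⋈[h=d] T) → 1
  π[d,e,a,h,c]((R ⋈[h=d] T)) → 1

|E| = 1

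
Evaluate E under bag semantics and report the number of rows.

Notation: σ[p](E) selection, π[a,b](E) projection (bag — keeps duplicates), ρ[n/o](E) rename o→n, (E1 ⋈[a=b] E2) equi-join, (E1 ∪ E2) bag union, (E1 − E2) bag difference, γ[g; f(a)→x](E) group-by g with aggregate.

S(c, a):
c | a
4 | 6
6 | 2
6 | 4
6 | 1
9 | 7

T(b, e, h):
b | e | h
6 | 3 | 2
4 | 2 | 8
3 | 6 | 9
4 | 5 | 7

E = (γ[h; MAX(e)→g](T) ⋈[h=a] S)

Row counts bottom-up:
  T → 4
  γ[h; MAX(e)→g](T) → 4
  S → 5
  (γ[h; MAX(e)→g](T) ⋈[h=a] S) → 2

|E| = 2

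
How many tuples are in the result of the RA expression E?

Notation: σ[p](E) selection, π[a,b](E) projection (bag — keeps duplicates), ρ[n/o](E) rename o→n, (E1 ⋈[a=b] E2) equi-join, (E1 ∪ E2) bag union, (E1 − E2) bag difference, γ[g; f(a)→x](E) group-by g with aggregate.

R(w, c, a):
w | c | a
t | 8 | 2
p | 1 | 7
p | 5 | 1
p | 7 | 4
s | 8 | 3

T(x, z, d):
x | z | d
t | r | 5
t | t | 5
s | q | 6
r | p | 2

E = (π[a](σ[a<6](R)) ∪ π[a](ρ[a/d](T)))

Subexpression sizes:
  R → 5
  σ[a<6](R) → 4
  π[a](σ[a<6](R)) → 4
  T → 4
  ρ[a/d](T) → 4
  π[a](ρ[a/d](T)) → 4
  (π[a](σ[a<6](R)) ∪ π[a](ρ[a/d](T))) → 8

|E| = 8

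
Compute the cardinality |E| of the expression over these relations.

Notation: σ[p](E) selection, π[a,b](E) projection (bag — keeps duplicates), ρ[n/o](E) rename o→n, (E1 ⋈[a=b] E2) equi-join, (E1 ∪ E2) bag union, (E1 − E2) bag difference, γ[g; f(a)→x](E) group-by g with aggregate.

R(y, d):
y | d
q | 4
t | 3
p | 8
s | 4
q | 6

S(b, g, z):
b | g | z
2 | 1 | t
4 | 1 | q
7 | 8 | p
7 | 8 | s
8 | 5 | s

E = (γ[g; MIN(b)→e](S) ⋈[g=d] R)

Stepwise |·|:
  S → 5
  γ[g; MIN(b)→e](S) → 3
  R → 5
  (γ[g; MIN(b)→e](S) ⋈[g=d] R) → 1

|E| = 1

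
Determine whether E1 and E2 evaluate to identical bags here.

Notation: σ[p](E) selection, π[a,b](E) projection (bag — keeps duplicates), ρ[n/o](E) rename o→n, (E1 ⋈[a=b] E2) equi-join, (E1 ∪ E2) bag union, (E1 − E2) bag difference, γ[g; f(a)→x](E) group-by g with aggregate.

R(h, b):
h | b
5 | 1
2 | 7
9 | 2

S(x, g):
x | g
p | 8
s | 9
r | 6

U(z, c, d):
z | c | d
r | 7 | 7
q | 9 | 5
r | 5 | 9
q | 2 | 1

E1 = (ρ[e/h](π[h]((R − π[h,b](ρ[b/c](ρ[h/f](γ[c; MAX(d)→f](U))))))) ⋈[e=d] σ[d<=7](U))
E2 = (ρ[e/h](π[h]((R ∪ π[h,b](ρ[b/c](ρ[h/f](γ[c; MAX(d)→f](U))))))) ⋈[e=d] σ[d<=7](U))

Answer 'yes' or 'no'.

E1 subexpression sizes:
  R → 3
  U → 4
  γ[c; MAX(d)→f](U) → 4
  ρ[h/f](γ[c; MAX(d)→f](U)) → 4
  ρ[b/c](ρ[h/f](γ[c; MAX(d)→f](U))) → 4
  π[h,b](ρ[b/c](ρ[h/f](γ[c; MAX(d)→f](U)))) → 4
  (R − π[h,b](ρ[b/c](ρ[h/f](γ[c; MAX(d)→f](U))))) → 3
  π[h]((R − π[h,b](ρ[b/c](ρ[h/f](γ[c; MAX(d)→f](U)))))) → 3
  ρ[e/h](π[h]((R − π[h,b](ρ[b/c](ρ[h/f](γ[c; MAX(d)→f](U))))))) → 3
  U → 4
  σ[d<=7](U) → 3
  (ρ[e/h](π[h]((R − π[h,b](ρ[b/c](ρ[h/f](γ[c; MAX(d)→f](U))))))) ⋈[e=d] σ[d<=7](U)) → 1
E2 subexpression sizes:
  R → 3
  U → 4
  γ[c; MAX(d)→f](U) → 4
  ρ[h/f](γ[c; MAX(d)→f](U)) → 4
  ρ[b/c](ρ[h/f](γ[c; MAX(d)→f](U))) → 4
  π[h,b](ρ[b/c](ρ[h/f](γ[c; MAX(d)→f](U)))) → 4
  (R ∪ π[h,b](ρ[b/c](ρ[h/f](γ[c; MAX(d)→f](U))))) → 7
  π[h]((R ∪ π[h,b](ρ[b/c](ρ[h/f](γ[c; MAX(d)→f](U)))))) → 7
  ρ[e/h](π[h]((R ∪ π[h,b](ρ[b/c](ρ[h/f](γ[c; MAX(d)→f](U))))))) → 7
  U → 4
  σ[d<=7](U) → 3
  (ρ[e/h](π[h]((R ∪ π[h,b](ρ[b/c](ρ[h/f](γ[c; MAX(d)→f](U))))))) ⋈[e=d] σ[d<=7](U)) → 4

E1 result:
e | z | c | d
5 | q | 9 | 5
E2 result:
e | z | c | d
1 | q | 2 | 1
5 | q | 9 | 5
5 | q | 9 | 5
7 | r | 7 | 7
Witness: (5, 'q', 9, 5) appears 1× in E1 but 2× in E2.

no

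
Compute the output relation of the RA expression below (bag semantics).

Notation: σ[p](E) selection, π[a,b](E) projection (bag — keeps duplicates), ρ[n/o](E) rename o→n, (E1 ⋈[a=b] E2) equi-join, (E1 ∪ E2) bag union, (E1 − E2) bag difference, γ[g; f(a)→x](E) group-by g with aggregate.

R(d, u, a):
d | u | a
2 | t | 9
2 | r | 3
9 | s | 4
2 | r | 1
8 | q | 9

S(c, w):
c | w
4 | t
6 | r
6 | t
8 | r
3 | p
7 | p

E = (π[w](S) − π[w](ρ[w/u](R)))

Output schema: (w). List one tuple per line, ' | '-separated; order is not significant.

Per-node cardinality:
  S → 6
  π[w](S) → 6
  R → 5
  ρ[w/u](R) → 5
  π[w](ρ[w/u](R)) → 5
  (π[w](S) − π[w](ρ[w/u](R))) → 3

== RESULT ==
w
p
p
t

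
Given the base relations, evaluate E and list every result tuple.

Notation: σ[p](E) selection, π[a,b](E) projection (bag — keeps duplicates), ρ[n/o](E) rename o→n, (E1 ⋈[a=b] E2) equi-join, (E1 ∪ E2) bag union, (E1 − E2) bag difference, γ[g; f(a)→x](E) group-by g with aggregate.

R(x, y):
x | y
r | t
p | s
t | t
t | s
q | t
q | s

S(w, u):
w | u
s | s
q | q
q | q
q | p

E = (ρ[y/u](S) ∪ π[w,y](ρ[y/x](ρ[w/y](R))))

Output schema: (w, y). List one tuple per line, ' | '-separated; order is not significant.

Stepwise |·|:
  S → 4
  ρ[y/u](S) → 4
  R → 6
  ρ[w/y](R) → 6
  ρ[y/x](ρ[w/y](R)) → 6
  π[w,y](ρ[y/x](ρ[w/y](R))) → 6
  (ρ[y/u](S) ∪ π[w,y](ρ[y/x](ρ[w/y](R)))) → 10

== RESULT ==
w | y
q | p
q | q
q | q
s | p
s | q
s | s
s | t
t | q
t | r
t | t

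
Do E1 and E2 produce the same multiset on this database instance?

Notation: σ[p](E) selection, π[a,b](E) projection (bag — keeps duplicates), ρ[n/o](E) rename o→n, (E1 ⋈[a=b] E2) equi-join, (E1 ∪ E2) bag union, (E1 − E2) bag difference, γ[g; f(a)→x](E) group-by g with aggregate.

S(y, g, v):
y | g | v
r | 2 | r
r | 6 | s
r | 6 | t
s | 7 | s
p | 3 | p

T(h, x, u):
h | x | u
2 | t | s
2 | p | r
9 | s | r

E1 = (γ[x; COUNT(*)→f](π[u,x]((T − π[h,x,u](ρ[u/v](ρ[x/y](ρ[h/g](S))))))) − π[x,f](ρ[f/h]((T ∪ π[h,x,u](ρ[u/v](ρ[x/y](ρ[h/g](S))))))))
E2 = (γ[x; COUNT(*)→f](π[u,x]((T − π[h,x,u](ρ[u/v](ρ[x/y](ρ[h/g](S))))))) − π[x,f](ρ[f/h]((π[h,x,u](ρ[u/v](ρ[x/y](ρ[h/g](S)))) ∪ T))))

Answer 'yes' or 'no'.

E1 subexpression sizes:
  T → 3
  S → 5
  ρ[h/g](S) → 5
  ρ[x/y](ρ[h/g](S)) → 5
  ρ[u/v](ρ[x/y](ρ[h/g](S))) → 5
  π[h,x,u](ρ[u/v](ρ[x/y](ρ[h/g](S)))) → 5
  (T − π[h,x,u](ρ[u/v](ρ[x/y](ρ[h/g](S))))) → 3
  π[u,x]((T − π[h,x,u](ρ[u/v](ρ[x/y](ρ[h/g](S)))))) → 3
  γ[x; COUNT(*)→f](π[u,x]((T − π[h,x,u](ρ[u/v](ρ[x/y](ρ[h/g](S))))))) → 3
  T → 3
  S → 5
  ρ[h/g](S) → 5
  ρ[x/y](ρ[h/g](S)) → 5
  ρ[u/v](ρ[x/y](ρ[h/g](S))) → 5
  π[h,x,u](ρ[u/v](ρ[x/y](ρ[h/g](S)))) → 5
  (T ∪ π[h,x,u](ρ[u/v](ρ[x/y](ρ[h/g](S))))) → 8
  ρ[f/h]((T ∪ π[h,x,u](ρ[u/v](ρ[x/y](ρ[h/g](S)))))) → 8
  π[x,f](ρ[f/h]((T ∪ π[h,x,u](ρ[u/v](ρ[x/y](ρ[h/g](S))))))) → 8
  (γ[x; COUNT(*)→f](π[u,x]((T − π[h,x,u](ρ[u/v](ρ[x/y](ρ[h/g](S))))))) − π[x,f](ρ[f/h]((T ∪ π[h,x,u](ρ[u/v](ρ[x/y](ρ[h/g](S)))))))) → 3
E2 subexpression sizes:
  T → 3
  S → 5
  ρ[h/g](S) → 5
  ρ[x/y](ρ[h/g](S)) → 5
  ρ[u/v](ρ[x/y](ρ[h/g](S))) → 5
  π[h,x,u](ρ[u/v](ρ[x/y](ρ[h/g](S)))) → 5
  (T − π[h,x,u](ρ[u/v](ρ[x/y](ρ[h/g](S))))) → 3
  π[u,x]((T − π[h,x,u](ρ[u/v](ρ[x/y](ρ[h/g](S)))))) → 3
  γ[x; COUNT(*)→f](π[u,x]((T − π[h,x,u](ρ[u/v](ρ[x/y](ρ[h/g](S))))))) → 3
  S → 5
  ρ[h/g](S) → 5
  ρ[x/y](ρ[h/g](S)) → 5
  ρ[u/v](ρ[x/y](ρ[h/g](S))) → 5
  π[h,x,u](ρ[u/v](ρ[x/y](ρ[h/g](S)))) → 5
  T → 3
  (π[h,x,u](ρ[u/v](ρ[x/y](ρ[h/g](S)))) ∪ T) → 8
  ρ[f/h]((π[h,x,u](ρ[u/v](ρ[x/y](ρ[h/g](S)))) ∪ T)) → 8
  π[x,f](ρ[f/h]((π[h,x,u](ρ[u/v](ρ[x/y](ρ[h/g](S)))) ∪ T))) → 8
  (γ[x; COUNT(*)→f](π[u,x]((T − π[h,x,u](ρ[u/v](ρ[x/y](ρ[h/g](S))))))) − π[x,f](ρ[f/h]((π[h,x,u](ρ[u/v](ρ[x/y](ρ[h/g](S)))) ∪ T)))) → 3

E1 and E2 produce the same multiset:
x | f
p | 1
s | 1
t | 1

yes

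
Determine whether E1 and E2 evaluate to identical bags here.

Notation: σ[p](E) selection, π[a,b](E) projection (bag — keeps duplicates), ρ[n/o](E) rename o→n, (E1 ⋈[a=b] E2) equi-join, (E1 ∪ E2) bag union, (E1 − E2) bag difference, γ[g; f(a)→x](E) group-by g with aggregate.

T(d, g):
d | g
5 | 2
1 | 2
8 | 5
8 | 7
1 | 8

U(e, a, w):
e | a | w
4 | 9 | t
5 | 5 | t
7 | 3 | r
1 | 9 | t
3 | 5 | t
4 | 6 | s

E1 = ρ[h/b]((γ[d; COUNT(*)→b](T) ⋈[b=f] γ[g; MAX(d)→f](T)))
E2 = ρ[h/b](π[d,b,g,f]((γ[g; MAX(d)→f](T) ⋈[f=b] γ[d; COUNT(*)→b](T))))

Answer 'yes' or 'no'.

E1 subexpression sizes:
  T → 5
  γ[d; COUNT(*)→b](T) → 3
  T → 5
  γ[g; MAX(d)→f](T) → 4
  (γ[d; COUNT(*)→b](T) ⋈[b=f] γ[g; MAX(d)→f](T)) → 1
  ρ[h/b]((γ[d; COUNT(*)→b](T) ⋈[b=f] γ[g; MAX(d)→f](T))) → 1
E2 subexpression sizes:
  T → 5
  γ[g; MAX(d)→f](T) → 4
  T → 5
  γ[d; COUNT(*)→b](T) → 3
  (γ[g; MAX(d)→f](T) ⋈[f=b] γ[d; COUNT(*)→b](T)) → 1
  π[d,b,g,f]((γ[g; MAX(d)→f](T) ⋈[f=b] γ[d; COUNT(*)→b](T))) → 1
  ρ[h/b](π[d,b,g,f]((γ[g; MAX(d)→f](T) ⋈[f=b] γ[d; COUNT(*)→b](T)))) → 1

E1 and E2 produce the same multiset:
d | h | g | f
5 | 1 | 8 | 1

yes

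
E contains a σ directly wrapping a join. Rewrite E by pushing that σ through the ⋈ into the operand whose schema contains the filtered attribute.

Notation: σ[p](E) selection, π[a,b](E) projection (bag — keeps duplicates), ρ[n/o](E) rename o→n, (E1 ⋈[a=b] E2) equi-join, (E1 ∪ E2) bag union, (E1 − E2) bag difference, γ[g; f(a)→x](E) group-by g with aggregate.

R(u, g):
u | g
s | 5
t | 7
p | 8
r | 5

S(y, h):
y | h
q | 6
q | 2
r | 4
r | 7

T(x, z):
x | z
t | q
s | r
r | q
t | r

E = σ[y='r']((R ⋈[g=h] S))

σ filters on y, owned by the right side.
E' = (R ⋈[g=h] σ[y='r'](S))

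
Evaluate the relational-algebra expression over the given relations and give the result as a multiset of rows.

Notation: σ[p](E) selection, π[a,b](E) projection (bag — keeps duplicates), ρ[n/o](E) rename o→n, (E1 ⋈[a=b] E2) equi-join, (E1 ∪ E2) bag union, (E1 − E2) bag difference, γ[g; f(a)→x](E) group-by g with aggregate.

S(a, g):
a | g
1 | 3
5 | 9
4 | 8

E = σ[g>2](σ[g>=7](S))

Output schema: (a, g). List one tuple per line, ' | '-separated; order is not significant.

Subexpression sizes:
  S → 3
  σ[g>=7](S) → 2
  σ[g>2](σ[g>=7](S)) → 2

== RESULT ==
a | g
4 | 8
5 | 9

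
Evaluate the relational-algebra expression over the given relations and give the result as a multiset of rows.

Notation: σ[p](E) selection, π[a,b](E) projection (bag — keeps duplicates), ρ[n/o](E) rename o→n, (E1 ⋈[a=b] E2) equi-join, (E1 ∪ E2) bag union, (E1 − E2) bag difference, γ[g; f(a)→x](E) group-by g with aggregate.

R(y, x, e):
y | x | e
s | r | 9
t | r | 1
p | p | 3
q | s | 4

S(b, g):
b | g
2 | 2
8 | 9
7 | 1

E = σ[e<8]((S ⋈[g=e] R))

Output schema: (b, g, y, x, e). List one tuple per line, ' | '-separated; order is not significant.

Subexpression sizes:
  S → 3
  R → 4
  (S ⋈[g=e] R) → 2
  σ[e<8]((S ⋈[g=e] R)) → 1

== RESULT ==
b | g | y | x | e
7 | 1 | t | r | 1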